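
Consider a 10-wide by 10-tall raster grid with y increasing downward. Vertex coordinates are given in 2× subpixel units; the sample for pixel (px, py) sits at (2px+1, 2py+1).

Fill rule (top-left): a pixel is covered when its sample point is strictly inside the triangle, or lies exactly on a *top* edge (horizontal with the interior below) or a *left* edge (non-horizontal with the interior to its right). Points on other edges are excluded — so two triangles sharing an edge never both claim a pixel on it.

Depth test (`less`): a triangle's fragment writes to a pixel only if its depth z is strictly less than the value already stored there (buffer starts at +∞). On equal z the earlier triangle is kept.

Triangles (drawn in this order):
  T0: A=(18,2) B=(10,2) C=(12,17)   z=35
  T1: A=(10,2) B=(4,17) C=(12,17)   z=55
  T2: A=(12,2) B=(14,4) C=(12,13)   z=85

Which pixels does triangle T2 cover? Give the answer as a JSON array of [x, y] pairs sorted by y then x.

T0:
  2·area = 120  (B↔C swapped to make it positive)
  edge (18, 2)→(12, 17): d=(-6,15) right/bottom  bias=-1
  edge (12, 17)→(10, 2): d=(-2,-15) top-left  bias=+0
  edge (10, 2)→(18, 2): d=(8,0) top-left  bias=+0
    (5,1)@(11, 3): e=[99,13,8] → █
    (6,1)@(13, 3): e=[69,43,8] → █
    (7,1)@(15, 3): e=[39,73,8] → █
    (8,1)@(17, 3): e=[9,103,8] → █
    (9,1)@(19, 3): e=[-21,133,8] → ·
    (5,2)@(11, 5): e=[87,9,24] → █
    (8,2)@(17, 5): e=[-3,99,24] → ·
    (5,3)@(11, 7): e=[75,5,40] → █
    (8,3)@(17, 7): e=[-15,95,40] → ·
    (5,4)@(11, 9): e=[63,1,56] → █
    (8,4)@(17, 9): e=[-27,91,56] → ·
    (5,5)@(11, 11): e=[51,-3,72] → ·
  covered (15 px):
    · · · · · · · · · ·
    · · · · · █ █ █ █ ·
    · · · · · █ █ █ · ·
    · · · · · █ █ █ · ·
    · · · · · █ █ █ · ·
    · · · · · · █ · · ·
    · · · · · · █ · · ·
    · · · · · · · · · ·
    · · · · · · · · · ·
    · · · · · · · · · ·
T1:
  2·area = 120  (B↔C swapped to make it positive)
  edge (10, 2)→(12, 17): d=(2,15) right/bottom  bias=-1
  edge (12, 17)→(4, 17): d=(-8,0) right/bottom  bias=-1
  edge (4, 17)→(10, 2): d=(6,-15) top-left  bias=+0
    (4,2)@(9, 5): e=[21,96,3] → █
    (5,2)@(11, 5): e=[-9,96,33] → ·
    (4,3)@(9, 7): e=[25,80,15] → █
    (5,3)@(11, 7): e=[-5,80,45] → ·
    (4,4)@(9, 9): e=[29,64,27] → █
    (5,4)@(11, 9): e=[-1,64,57] → ·
    (3,5)@(7, 11): e=[63,48,9] → █
    (5,5)@(11, 11): e=[3,48,69] → █
    (6,5)@(13, 11): e=[-27,48,99] → ·
    (3,6)@(7, 13): e=[67,32,21] → █
    (6,6)@(13, 13): e=[-23,32,111] → ·
    (2,7)@(5, 15): e=[101,16,3] → █
    (0,8)@(1, 17): e=[165,0,-45] → ·  [on edge]
    (1,8)@(3, 17): e=[135,0,-15] → ·  [on edge]
    (2,8)@(5, 17): e=[105,0,15] → ·  [on edge]
    (3,8)@(7, 17): e=[75,0,45] → ·  [on edge]
    (4,8)@(9, 17): e=[45,0,75] → ·  [on edge]
    (5,8)@(11, 17): e=[15,0,105] → ·  [on edge]
    (6,8)@(13, 17): e=[-15,0,135] → ·  [on edge]
    (7,8)@(15, 17): e=[-45,0,165] → ·  [on edge]
    (8,8)@(17, 17): e=[-75,0,195] → ·  [on edge]
    (9,8)@(19, 17): e=[-105,0,225] → ·  [on edge]
  covered (13 px):
    · · · · · · · · · ·
    · · · · · · · · · ·
    · · · · █ · · · · ·
    · · · · █ · · · · ·
    · · · · █ · · · · ·
    · · · █ █ █ · · · ·
    · · · █ █ █ · · · ·
    · · █ █ █ █ · · · ·
    · · · · · · · · · ·
    · · · · · · · · · ·
T2:
  2·area = 22
  edge (12, 2)→(14, 4): d=(2,2) right/bottom  bias=-1
  edge (14, 4)→(12, 13): d=(-2,9) right/bottom  bias=-1
  edge (12, 13)→(12, 2): d=(0,-11) top-left  bias=+0
    (5,0)@(11, 1): e=[0,33,-11] → ·  [on edge]
    (6,1)@(13, 3): e=[0,11,11] → ·  [on edge]
    (6,2)@(13, 5): e=[4,7,11] → █
    (7,2)@(15, 5): e=[0,-11,33] → ·  [on edge]
    (6,3)@(13, 7): e=[8,3,11] → █
    (7,3)@(15, 7): e=[4,-15,33] → ·
    (8,3)@(17, 7): e=[0,-33,55] → ·  [on edge]
    (6,4)@(13, 9): e=[12,-1,11] → ·
    (9,4)@(19, 9): e=[0,-55,77] → ·  [on edge]
  covered (2 px):
    · · · · · · · · · ·
    · · · · · · · · · ·
    · · · · · · █ · · ·
    · · · · · · █ · · ·
    · · · · · · · · · ·
    · · · · · · · · · ·
    · · · · · · · · · ·
    · · · · · · · · · ·
    · · · · · · · · · ·
    · · · · · · · · · ·

Answer: [[6,2],[6,3]]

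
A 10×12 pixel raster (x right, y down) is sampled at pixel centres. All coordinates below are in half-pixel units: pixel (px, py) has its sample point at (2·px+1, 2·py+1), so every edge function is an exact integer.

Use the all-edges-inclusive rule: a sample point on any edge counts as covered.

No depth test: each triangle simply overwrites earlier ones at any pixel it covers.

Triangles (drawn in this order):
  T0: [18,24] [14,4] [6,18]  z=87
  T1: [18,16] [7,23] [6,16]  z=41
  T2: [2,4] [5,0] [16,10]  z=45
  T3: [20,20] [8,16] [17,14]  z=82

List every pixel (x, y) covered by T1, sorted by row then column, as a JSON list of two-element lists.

T0:
  2·area = 216  (B↔C swapped to make it positive)
  edge (18, 24)→(6, 18): d=(-12,-6) inclusive
  edge (6, 18)→(14, 4): d=(8,-14) inclusive
  edge (14, 4)→(18, 24): d=(4,20) inclusive
    (6,3)@(13, 7): e=[174,10,32] → █
    (7,3)@(15, 7): e=[186,38,-8] → ·
    (6,4)@(13, 9): e=[150,26,40] → █
    (7,4)@(15, 9): e=[162,54,0] → █  [on edge]
    (8,4)@(17, 9): e=[174,82,-40] → ·
    (5,5)@(11, 11): e=[114,14,88] → █
    (8,5)@(17, 11): e=[150,98,-32] → ·
    (4,6)@(9, 13): e=[78,2,136] → █
    (8,6)@(17, 13): e=[126,114,-24] → ·
    (4,7)@(9, 15): e=[54,18,144] → █
    (8,7)@(17, 15): e=[102,130,-16] → ·
    (3,8)@(7, 17): e=[18,6,192] → █
    (8,9)@(17, 19): e=[54,162,0] → █  [on edge]
  covered (28 px):
    · · · · · · · · · ·
    · · · · · · · · · ·
    · · · · · · · · · ·
    · · · · · · █ · · ·
    · · · · · · █ █ · ·
    · · · · · █ █ █ · ·
    · · · · █ █ █ █ · ·
    · · · · █ █ █ █ · ·
    · · · █ █ █ █ █ · ·
    · · · · █ █ █ █ █ ·
    · · · · · · █ █ █ ·
    · · · · · · · · █ ·
T1:
  2·area = 84
  edge (18, 16)→(7, 23): d=(-11,7) inclusive
  edge (7, 23)→(6, 16): d=(-1,-7) inclusive
  edge (6, 16)→(18, 16): d=(12,0) inclusive
    (2,4)@(5, 9): e=[168,0,-84] → ·  [on edge]
    (3,8)@(7, 17): e=[66,6,12] → █
    (4,8)@(9, 17): e=[52,20,12] → █
    (5,8)@(11, 17): e=[38,34,12] → █
    (6,8)@(13, 17): e=[24,48,12] → █
    (7,8)@(15, 17): e=[10,62,12] → █
    (8,8)@(17, 17): e=[-4,76,12] → ·
    (3,9)@(7, 19): e=[44,4,36] → █
    (7,9)@(15, 19): e=[-12,60,36] → ·
    (3,10)@(7, 21): e=[22,2,60] → █
    (5,10)@(11, 21): e=[-6,30,60] → ·
    (6,10)@(13, 21): e=[-20,44,60] → ·
    (3,11)@(7, 23): e=[0,0,84] → █  [on edge]
  covered (12 px):
    · · · · · · · · · ·
    · · · · · · · · · ·
    · · · · · · · · · ·
    · · · · · · · · · ·
    · · · · · · · · · ·
    · · · · · · · · · ·
    · · · · · · · · · ·
    · · · · · · · · · ·
    · · · █ █ █ █ █ · ·
    · · · █ █ █ █ · · ·
    · · · █ █ · · · · ·
    · · · █ · · · · · ·
T2:
  2·area = 74
  edge (2, 4)→(5, 0): d=(3,-4) inclusive
  edge (5, 0)→(16, 10): d=(11,10) inclusive
  edge (16, 10)→(2, 4): d=(-14,-6) inclusive
    (2,0)@(5, 1): e=[3,11,60] → █
    (3,0)@(7, 1): e=[11,-9,72] → ·
    (1,1)@(3, 3): e=[1,53,20] → █
    (3,1)@(7, 3): e=[17,13,44] → █
    (4,1)@(9, 3): e=[25,-7,56] → ·
    (1,2)@(3, 5): e=[7,75,-8] → ·
    (2,2)@(5, 5): e=[15,55,4] → █
    (4,2)@(9, 5): e=[31,15,28] → █
    (5,2)@(11, 5): e=[39,-5,40] → ·
    (2,3)@(5, 7): e=[21,77,-24] → ·
    (3,3)@(7, 7): e=[29,57,-12] → ·
    (4,3)@(9, 7): e=[37,37,0] → █  [on edge]
  covered (9 px):
    · · █ · · · · · · ·
    · █ █ █ · · · · · ·
    · · █ █ █ · · · · ·
    · · · · █ █ · · · ·
    · · · · · · · · · ·
    · · · · · · · · · ·
    · · · · · · · · · ·
    · · · · · · · · · ·
    · · · · · · · · · ·
    · · · · · · · · · ·
    · · · · · · · · · ·
    · · · · · · · · · ·
T3:
  2·area = 60
  edge (20, 20)→(8, 16): d=(-12,-4) inclusive
  edge (8, 16)→(17, 14): d=(9,-2) inclusive
  edge (17, 14)→(20, 20): d=(3,6) inclusive
    (2,7)@(5, 15): e=[0,-15,75] → ·  [on edge]
    (6,7)@(13, 15): e=[32,1,27] → █
    (7,7)@(15, 15): e=[40,5,15] → █
    (8,7)@(17, 15): e=[48,9,3] → █
    (9,7)@(19, 15): e=[56,13,-9] → ·
    (5,8)@(11, 17): e=[0,15,45] → █  [on edge]
    (9,8)@(19, 17): e=[32,31,-3] → ·
    (5,9)@(11, 19): e=[-24,33,51] → ·
    (6,9)@(13, 19): e=[-16,37,39] → ·
    (7,9)@(15, 19): e=[-8,41,27] → ·
    (8,9)@(17, 19): e=[0,45,15] → █  [on edge]
    (9,9)@(19, 19): e=[8,49,3] → █
  covered (9 px):
    · · · · · · · · · ·
    · · · · · · · · · ·
    · · · · · · · · · ·
    · · · · · · · · · ·
    · · · · · · · · · ·
    · · · · · · · · · ·
    · · · · · · · · · ·
    · · · · · · █ █ █ ·
    · · · · · █ █ █ █ ·
    · · · · · · · · █ █
    · · · · · · · · · ·
    · · · · · · · · · ·

Result: [[3,8],[4,8],[5,8],[6,8],[7,8],[3,9],[4,9],[5,9],[6,9],[3,10],[4,10],[3,11]]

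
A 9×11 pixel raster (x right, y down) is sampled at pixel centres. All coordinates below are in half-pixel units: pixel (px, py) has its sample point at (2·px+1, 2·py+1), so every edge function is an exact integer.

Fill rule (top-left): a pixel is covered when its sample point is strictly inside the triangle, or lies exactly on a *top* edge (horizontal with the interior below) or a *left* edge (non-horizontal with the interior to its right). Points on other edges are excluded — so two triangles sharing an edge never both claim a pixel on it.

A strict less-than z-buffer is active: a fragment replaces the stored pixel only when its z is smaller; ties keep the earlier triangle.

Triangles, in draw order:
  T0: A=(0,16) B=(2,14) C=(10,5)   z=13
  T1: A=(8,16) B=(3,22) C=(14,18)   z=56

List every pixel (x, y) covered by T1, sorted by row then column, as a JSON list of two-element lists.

T0:
  2·area = 2  (B↔C swapped to make it positive)
  edge (0, 16)→(10, 5): d=(10,-11) top-left  bias=+0
  edge (10, 5)→(2, 14): d=(-8,9) right/bottom  bias=-1
  edge (2, 14)→(0, 16): d=(-2,2) right/bottom  bias=-1
    (7,0)@(15, 1): e=[15,-13,0] → ·  [on edge]
    (6,1)@(13, 3): e=[13,-11,0] → ·  [on edge]
    (5,2)@(11, 5): e=[11,-9,0] → ·  [on edge]
    (4,3)@(9, 7): e=[9,-7,0] → ·  [on edge]
    (3,4)@(7, 9): e=[7,-5,0] → ·  [on edge]
    (2,5)@(5, 11): e=[5,-3,0] → ·  [on edge]
    (1,6)@(3, 13): e=[3,-1,0] → ·  [on edge]
    (0,7)@(1, 15): e=[1,1,0] → ·  [on edge]
  covered (0 px):
    · · · · · · · · ·
    · · · · · · · · ·
    · · · · · · · · ·
    · · · · · · · · ·
    · · · · · · · · ·
    · · · · · · · · ·
    · · · · · · · · ·
    · · · · · · · · ·
    · · · · · · · · ·
    · · · · · · · · ·
    · · · · · · · · ·
T1:
  2·area = 46  (B↔C swapped to make it positive)
  edge (8, 16)→(14, 18): d=(6,2) right/bottom  bias=-1
  edge (14, 18)→(3, 22): d=(-11,4) right/bottom  bias=-1
  edge (3, 22)→(8, 16): d=(5,-6) top-left  bias=+0
    (2,7)@(5, 15): e=[0,69,-23] → ·  [on edge]
    (4,8)@(9, 17): e=[4,31,11] → #
    (5,8)@(11, 17): e=[0,23,23] → ·  [on edge]
    (3,9)@(7, 19): e=[20,17,9] → #
    (5,9)@(11, 19): e=[12,1,33] → #
    (6,9)@(13, 19): e=[8,-7,45] → ·
    (8,9)@(17, 19): e=[0,-23,69] → ·  [on edge]
    (2,10)@(5, 21): e=[36,3,7] → #
    (3,10)@(7, 21): e=[32,-5,19] → ·
    (4,10)@(9, 21): e=[28,-13,31] → ·
    (5,10)@(11, 21): e=[24,-21,43] → ·
  covered (5 px):
    · · · · · · · · ·
    · · · · · · · · ·
    · · · · · · · · ·
    · · · · · · · · ·
    · · · · · · · · ·
    · · · · · · · · ·
    · · · · · · · · ·
    · · · · · · · · ·
    · · · · # · · · ·
    · · · # # # · · ·
    · · # · · · · · ·

Final: [[4,8],[3,9],[4,9],[5,9],[2,10]]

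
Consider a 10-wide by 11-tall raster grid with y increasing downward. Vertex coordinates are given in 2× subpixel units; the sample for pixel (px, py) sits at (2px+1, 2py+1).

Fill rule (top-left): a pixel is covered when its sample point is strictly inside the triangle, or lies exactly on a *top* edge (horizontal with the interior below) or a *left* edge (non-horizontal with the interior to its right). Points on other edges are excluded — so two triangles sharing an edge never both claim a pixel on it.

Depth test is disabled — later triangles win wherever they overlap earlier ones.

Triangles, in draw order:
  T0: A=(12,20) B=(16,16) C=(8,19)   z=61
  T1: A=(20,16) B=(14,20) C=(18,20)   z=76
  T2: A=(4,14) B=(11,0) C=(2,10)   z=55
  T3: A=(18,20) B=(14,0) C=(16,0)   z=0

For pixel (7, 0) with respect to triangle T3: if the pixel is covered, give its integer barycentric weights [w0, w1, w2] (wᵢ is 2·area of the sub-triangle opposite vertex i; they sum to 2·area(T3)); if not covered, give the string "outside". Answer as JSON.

T0:
  2·area = 20  (B↔C swapped to make it positive)
  edge (12, 20)→(8, 19): d=(-4,-1) top-left  bias=+0
  edge (8, 19)→(16, 16): d=(8,-3) top-left  bias=+0
  edge (16, 16)→(12, 20): d=(-4,4) right/bottom  bias=-1
    (9,6)@(19, 13): e=[35,-15,0] → .  [on edge]
    (8,7)@(17, 15): e=[25,-5,0] → .  [on edge]
    (7,8)@(15, 17): e=[15,5,0] → .  [on edge]
    (4,9)@(9, 19): e=[1,3,16] → X
    (5,9)@(11, 19): e=[3,9,8] → X
    (6,9)@(13, 19): e=[5,15,0] → .  [on edge]
    (4,10)@(9, 21): e=[-7,19,8] → .
    (5,10)@(11, 21): e=[-5,25,0] → .  [on edge]
  covered (2 px):
    . . . . . . . . . .
    . . . . . . . . . .
    . . . . . . . . . .
    . . . . . . . . . .
    . . . . . . . . . .
    . . . . . . . . . .
    . . . . . . . . . .
    . . . . . . . . . .
    . . . . . . . . . .
    . . . . X X . . . .
    . . . . . . . . . .
T1:
  2·area = 16  (B↔C swapped to make it positive)
  edge (20, 16)→(18, 20): d=(-2,4) right/bottom  bias=-1
  edge (18, 20)→(14, 20): d=(-4,0) right/bottom  bias=-1
  edge (14, 20)→(20, 16): d=(6,-4) top-left  bias=+0
    (9,8)@(19, 17): e=[2,12,2] → X
    (8,9)@(17, 19): e=[6,4,6] → X
    (9,9)@(19, 19): e=[-2,4,14] → .
    (8,10)@(17, 21): e=[2,-4,18] → .
  covered (2 px):
    . . . . . . . . . .
    . . . . . . . . . .
    . . . . . . . . . .
    . . . . . . . . . .
    . . . . . . . . . .
    . . . . . . . . . .
    . . . . . . . . . .
    . . . . . . . . . .
    . . . . . . . . . X
    . . . . . . . . X .
    . . . . . . . . . .
T2:
  2·area = 56  (B↔C swapped to make it positive)
  edge (4, 14)→(2, 10): d=(-2,-4) top-left  bias=+0
  edge (2, 10)→(11, 0): d=(9,-10) top-left  bias=+0
  edge (11, 0)→(4, 14): d=(-7,14) right/bottom  bias=-1
    (4,1)@(9, 3): e=[42,7,7] → X
    (5,1)@(11, 3): e=[50,27,-21] → .
    (3,2)@(7, 5): e=[30,5,21] → X
    (4,2)@(9, 5): e=[38,25,-7] → .
    (2,3)@(5, 7): e=[18,3,35] → X
    (4,3)@(9, 7): e=[34,43,-21] → .
    (1,4)@(3, 9): e=[6,1,49] → X
    (3,4)@(7, 9): e=[22,41,-7] → .
    (1,5)@(3, 11): e=[2,19,35] → X
    (3,5)@(7, 11): e=[18,59,-21] → .
    (1,6)@(3, 13): e=[-2,37,21] → .
    (2,6)@(5, 13): e=[6,57,-7] → .
  covered (8 px):
    . . . . . . . . . .
    . . . . X . . . . .
    . . . X . . . . . .
    . . X X . . . . . .
    . X X . . . . . . .
    . X X . . . . . . .
    . . . . . . . . . .
    . . . . . . . . . .
    . . . . . . . . . .
    . . . . . . . . . .
    . . . . . . . . . .
T3:
  2·area = 40
  edge (18, 20)→(14, 0): d=(-4,-20) top-left  bias=+0
  edge (14, 0)→(16, 0): d=(2,0) top-left  bias=+0
  edge (16, 0)→(18, 20): d=(2,20) right/bottom  bias=-1
    (7,0)@(15, 1): e=[16,2,22] → X
    (8,0)@(17, 1): e=[56,2,-18] → .
    (7,1)@(15, 3): e=[8,6,26] → X
    (8,1)@(17, 3): e=[48,6,-14] → .
    (7,2)@(15, 5): e=[0,10,30] → X  [on edge]
    (8,2)@(17, 5): e=[40,10,-10] → .
    (7,3)@(15, 7): e=[-8,14,34] → .
    (8,5)@(17, 11): e=[16,22,2] → X
    (9,5)@(19, 11): e=[56,22,-38] → .
    (8,6)@(17, 13): e=[8,26,6] → X
    (9,6)@(19, 13): e=[48,26,-34] → .
    (8,7)@(17, 15): e=[0,30,10] → X  [on edge]
  covered (6 px):
    . . . . . . . X . .
    . . . . . . . X . .
    . . . . . . . X . .
    . . . . . . . . . .
    . . . . . . . . . .
    . . . . . . . . X .
    . . . . . . . . X .
    . . . . . . . . X .
    . . . . . . . . . .
    . . . . . . . . . .
    . . . . . . . . . .

Result: [2,22,16]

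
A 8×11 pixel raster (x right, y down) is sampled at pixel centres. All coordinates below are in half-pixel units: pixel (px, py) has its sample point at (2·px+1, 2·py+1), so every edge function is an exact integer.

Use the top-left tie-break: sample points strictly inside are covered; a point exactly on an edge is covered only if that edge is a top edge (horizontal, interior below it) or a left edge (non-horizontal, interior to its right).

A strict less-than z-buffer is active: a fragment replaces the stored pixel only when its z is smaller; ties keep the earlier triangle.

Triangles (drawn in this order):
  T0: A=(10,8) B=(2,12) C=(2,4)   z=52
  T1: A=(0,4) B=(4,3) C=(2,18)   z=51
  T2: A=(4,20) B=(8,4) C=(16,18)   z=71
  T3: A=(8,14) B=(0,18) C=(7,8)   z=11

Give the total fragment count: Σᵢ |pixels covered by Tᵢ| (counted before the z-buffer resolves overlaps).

T0:
  2·area = 64
  edge (10, 8)→(2, 12): d=(-8,4) right/bottom  bias=-1
  edge (2, 12)→(2, 4): d=(0,-8) top-left  bias=+0
  edge (2, 4)→(10, 8): d=(8,4) right/bottom  bias=-1
    (1,2)@(3, 5): e=[52,8,4] → #
    (2,2)@(5, 5): e=[44,24,-4] → ·
    (1,3)@(3, 7): e=[36,8,20] → #
    (2,3)@(5, 7): e=[28,24,12] → #
    (3,3)@(7, 7): e=[20,40,4] → #
    (4,3)@(9, 7): e=[12,56,-4] → ·
    (1,4)@(3, 9): e=[20,8,36] → #
    (4,4)@(9, 9): e=[-4,56,12] → ·
    (1,5)@(3, 11): e=[4,8,52] → #
    (2,5)@(5, 11): e=[-4,24,44] → ·
    (3,5)@(7, 11): e=[-12,40,36] → ·
    (1,6)@(3, 13): e=[-12,8,68] → ·
  covered (8 px):
    · · · · · · · ·
    · · · · · · · ·
    · # · · · · · ·
    · # # # · · · ·
    · # # # · · · ·
    · # · · · · · ·
    · · · · · · · ·
    · · · · · · · ·
    · · · · · · · ·
    · · · · · · · ·
    · · · · · · · ·
T1:
  2·area = 58
  edge (0, 4)→(4, 3): d=(4,-1) top-left  bias=+0
  edge (4, 3)→(2, 18): d=(-2,15) right/bottom  bias=-1
  edge (2, 18)→(0, 4): d=(-2,-14) top-left  bias=+0
    (0,2)@(1, 5): e=[5,41,12] → #
    (1,2)@(3, 5): e=[7,11,40] → #
    (2,2)@(5, 5): e=[9,-19,68] → ·
    (0,3)@(1, 7): e=[13,37,8] → #
    (2,3)@(5, 7): e=[17,-23,64] → ·
    (0,4)@(1, 9): e=[21,33,4] → #
    (2,4)@(5, 9): e=[25,-27,60] → ·
    (0,5)@(1, 11): e=[29,29,0] → #  [on edge]
    (1,5)@(3, 11): e=[31,-1,28] → ·
    (0,6)@(1, 13): e=[37,25,-4] → ·
  covered (7 px):
    · · · · · · · ·
    · · · · · · · ·
    # # · · · · · ·
    # # · · · · · ·
    # # · · · · · ·
    # · · · · · · ·
    · · · · · · · ·
    · · · · · · · ·
    · · · · · · · ·
    · · · · · · · ·
    · · · · · · · ·
T2:
  2·area = 184
  edge (4, 20)→(8, 4): d=(4,-16) top-left  bias=+0
  edge (8, 4)→(16, 18): d=(8,14) right/bottom  bias=-1
  edge (16, 18)→(4, 20): d=(-12,2) right/bottom  bias=-1
    (4,3)@(9, 7): e=[28,10,146] → #
    (5,3)@(11, 7): e=[60,-18,142] → ·
    (3,4)@(7, 9): e=[4,54,126] → #
    (5,4)@(11, 9): e=[68,-2,118] → ·
    (3,5)@(7, 11): e=[12,70,102] → #
    (5,5)@(11, 11): e=[76,14,94] → #
    (6,5)@(13, 11): e=[108,-14,90] → ·
    (3,6)@(7, 13): e=[20,86,78] → #
    (6,6)@(13, 13): e=[116,2,66] → #
    (7,6)@(15, 13): e=[148,-26,62] → ·
    (3,7)@(7, 15): e=[28,102,54] → #
    (7,7)@(15, 15): e=[156,-10,38] → ·
  covered (23 px):
    · · · · · · · ·
    · · · · · · · ·
    · · · · · · · ·
    · · · · # · · ·
    · · · # # · · ·
    · · · # # # · ·
    · · · # # # # ·
    · · · # # # # ·
    · · # # # # # #
    · · # # # · · ·
    · · · · · · · ·
T3:
  2·area = 52
  edge (8, 14)→(0, 18): d=(-8,4) right/bottom  bias=-1
  edge (0, 18)→(7, 8): d=(7,-10) top-left  bias=+0
  edge (7, 8)→(8, 14): d=(1,6) right/bottom  bias=-1
    (3,4)@(7, 9): e=[44,7,1] → #
    (4,4)@(9, 9): e=[36,27,-11] → ·
    (2,5)@(5, 11): e=[36,1,15] → #
    (4,5)@(9, 11): e=[20,41,-9] → ·
    (2,6)@(5, 13): e=[20,15,17] → #
    (4,6)@(9, 13): e=[4,55,-7] → ·
    (1,7)@(3, 15): e=[12,9,31] → #
    (3,7)@(7, 15): e=[-4,49,7] → ·
    (0,8)@(1, 17): e=[4,3,45] → #
    (1,8)@(3, 17): e=[-4,23,33] → ·
    (2,8)@(5, 17): e=[-12,43,21] → ·
    (0,9)@(1, 19): e=[-12,17,47] → ·
  covered (8 px):
    · · · · · · · ·
    · · · · · · · ·
    · · · · · · · ·
    · · · · · · · ·
    · · · # · · · ·
    · · # # · · · ·
    · · # # · · · ·
    · # # · · · · ·
    # · · · · · · ·
    · · · · · · · ·
    · · · · · · · ·

Final: 46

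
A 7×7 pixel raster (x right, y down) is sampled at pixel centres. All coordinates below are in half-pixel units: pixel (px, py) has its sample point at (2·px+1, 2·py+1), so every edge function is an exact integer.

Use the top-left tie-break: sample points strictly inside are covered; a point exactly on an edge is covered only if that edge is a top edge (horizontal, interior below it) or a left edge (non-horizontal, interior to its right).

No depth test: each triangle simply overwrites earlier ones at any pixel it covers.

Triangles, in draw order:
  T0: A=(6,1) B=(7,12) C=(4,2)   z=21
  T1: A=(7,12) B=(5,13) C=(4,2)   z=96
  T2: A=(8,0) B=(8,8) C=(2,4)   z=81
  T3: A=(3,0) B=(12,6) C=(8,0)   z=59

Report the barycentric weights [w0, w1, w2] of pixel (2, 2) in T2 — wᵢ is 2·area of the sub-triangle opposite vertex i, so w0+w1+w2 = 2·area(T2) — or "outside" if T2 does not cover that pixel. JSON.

T0:
  2·area = 23
  edge (6, 1)→(7, 12): d=(1,11) right/bottom  bias=-1
  edge (7, 12)→(4, 2): d=(-3,-10) top-left  bias=+0
  edge (4, 2)→(6, 1): d=(2,-1) top-left  bias=+0
    (2,1)@(5, 3): e=[13,7,3] → █
    (3,1)@(7, 3): e=[-9,27,5] → ·
    (2,2)@(5, 5): e=[15,1,7] → █
    (3,2)@(7, 5): e=[-7,21,9] → ·
    (2,3)@(5, 7): e=[17,-5,11] → ·
  covered (2 px):
    · · · · · · ·
    · · █ · · · ·
    · · █ · · · ·
    · · · · · · ·
    · · · · · · ·
    · · · · · · ·
    · · · · · · ·
T1:
  2·area = 23
  edge (7, 12)→(5, 13): d=(-2,1) right/bottom  bias=-1
  edge (5, 13)→(4, 2): d=(-1,-11) top-left  bias=+0
  edge (4, 2)→(7, 12): d=(3,10) right/bottom  bias=-1
    (2,3)@(5, 7): e=[12,6,5] → █
    (3,3)@(7, 7): e=[10,28,-15] → ·
    (2,4)@(5, 9): e=[8,4,11] → █
    (3,4)@(7, 9): e=[6,26,-9] → ·
    (6,4)@(13, 9): e=[0,92,-69] → ·  [on edge]
    (2,5)@(5, 11): e=[4,2,17] → █
    (3,5)@(7, 11): e=[2,24,-3] → ·
    (4,5)@(9, 11): e=[0,46,-23] → ·  [on edge]
    (2,6)@(5, 13): e=[0,0,23] → ·  [on edge]
  covered (3 px):
    · · · · · · ·
    · · · · · · ·
    · · · · · · ·
    · · █ · · · ·
    · · █ · · · ·
    · · █ · · · ·
    · · · · · · ·
T2:
  2·area = 48
  edge (8, 0)→(8, 8): d=(0,8) right/bottom  bias=-1
  edge (8, 8)→(2, 4): d=(-6,-4) top-left  bias=+0
  edge (2, 4)→(8, 0): d=(6,-4) top-left  bias=+0
    (3,0)@(7, 1): e=[8,38,2] → █
    (4,0)@(9, 1): e=[-8,46,10] → ·
    (2,1)@(5, 3): e=[24,18,6] → █
    (4,1)@(9, 3): e=[-8,34,22] → ·
    (2,2)@(5, 5): e=[24,6,18] → █
    (4,2)@(9, 5): e=[-8,22,34] → ·
    (2,3)@(5, 7): e=[24,-6,30] → ·
    (3,3)@(7, 7): e=[8,2,38] → █
    (4,3)@(9, 7): e=[-8,10,46] → ·
    (3,4)@(7, 9): e=[8,-10,50] → ·
  covered (6 px):
    · · · █ · · ·
    · · █ █ · · ·
    · · █ █ · · ·
    · · · █ · · ·
    · · · · · · ·
    · · · · · · ·
    · · · · · · ·
T3:
  2·area = 30  (B↔C swapped to make it positive)
  edge (3, 0)→(8, 0): d=(5,0) top-left  bias=+0
  edge (8, 0)→(12, 6): d=(4,6) right/bottom  bias=-1
  edge (12, 6)→(3, 0): d=(-9,-6) top-left  bias=+0
    (2,0)@(5, 1): e=[5,22,3] → █
    (3,0)@(7, 1): e=[5,10,15] → █
    (4,0)@(9, 1): e=[5,-2,27] → ·
    (2,1)@(5, 3): e=[15,30,-15] → ·
    (3,1)@(7, 3): e=[15,18,-3] → ·
    (4,1)@(9, 3): e=[15,6,9] → █
    (5,1)@(11, 3): e=[15,-6,21] → ·
    (4,2)@(9, 5): e=[25,14,-9] → ·
    (5,2)@(11, 5): e=[25,2,3] → █
    (6,2)@(13, 5): e=[25,-10,15] → ·
    (5,3)@(11, 7): e=[35,10,-15] → ·
  covered (4 px):
    · · █ █ · · ·
    · · · · █ · ·
    · · · · · █ ·
    · · · · · · ·
    · · · · · · ·
    · · · · · · ·
    · · · · · · ·

Answer: [6,18,24]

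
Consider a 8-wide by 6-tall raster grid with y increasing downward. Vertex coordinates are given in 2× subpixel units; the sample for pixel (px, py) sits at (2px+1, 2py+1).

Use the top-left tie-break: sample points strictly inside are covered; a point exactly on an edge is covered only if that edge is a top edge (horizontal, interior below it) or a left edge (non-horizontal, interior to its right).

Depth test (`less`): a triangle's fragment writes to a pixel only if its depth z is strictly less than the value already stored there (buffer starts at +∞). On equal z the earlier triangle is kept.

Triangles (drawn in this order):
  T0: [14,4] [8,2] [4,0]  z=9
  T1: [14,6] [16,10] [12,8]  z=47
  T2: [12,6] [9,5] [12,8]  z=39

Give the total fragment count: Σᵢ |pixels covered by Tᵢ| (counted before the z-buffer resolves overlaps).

T0:
  2·area = 4
  edge (14, 4)→(8, 2): d=(-6,-2) top-left  bias=+0
  edge (8, 2)→(4, 0): d=(-4,-2) top-left  bias=+0
  edge (4, 0)→(14, 4): d=(10,4) right/bottom  bias=-1
    (2,0)@(5, 1): e=[0,-2,6] → .  [on edge]
    (5,1)@(11, 3): e=[0,2,2] → X  [on edge]
    (6,1)@(13, 3): e=[4,6,-6] → .
    (5,2)@(11, 5): e=[-12,-6,22] → .
  covered (1 px):
    . . . . . . . .
    . . . . . X . .
    . . . . . . . .
    . . . . . . . .
    . . . . . . . .
    . . . . . . . .
T1:
  2·area = 12
  edge (14, 6)→(16, 10): d=(2,4) right/bottom  bias=-1
  edge (16, 10)→(12, 8): d=(-4,-2) top-left  bias=+0
  edge (12, 8)→(14, 6): d=(2,-2) top-left  bias=+0
    (7,2)@(15, 5): e=[-6,18,0] → .  [on edge]
    (6,3)@(13, 7): e=[6,6,0] → X  [on edge]
    (7,3)@(15, 7): e=[-2,10,4] → .
    (5,4)@(11, 9): e=[18,-6,0] → .  [on edge]
    (6,4)@(13, 9): e=[10,-2,4] → .
    (7,4)@(15, 9): e=[2,2,8] → X
    (4,5)@(9, 11): e=[30,-18,0] → .  [on edge]
    (7,5)@(15, 11): e=[6,-6,12] → .
  covered (2 px):
    . . . . . . . .
    . . . . . . . .
    . . . . . . . .
    . . . . . . X .
    . . . . . . . X
    . . . . . . . .
T2:
  2·area = 6  (B↔C swapped to make it positive)
  edge (12, 6)→(12, 8): d=(0,2) right/bottom  bias=-1
  edge (12, 8)→(9, 5): d=(-3,-3) top-left  bias=+0
  edge (9, 5)→(12, 6): d=(3,1) right/bottom  bias=-1
    (2,0)@(5, 1): e=[14,0,-8] → .  [on edge]
    (1,1)@(3, 3): e=[18,-12,0] → .  [on edge]
    (3,1)@(7, 3): e=[10,0,-4] → .  [on edge]
    (4,2)@(9, 5): e=[6,0,0] → .  [on edge]
    (5,3)@(11, 7): e=[2,0,4] → X  [on edge]
    (6,3)@(13, 7): e=[-2,6,2] → .
    (7,3)@(15, 7): e=[-6,12,0] → .  [on edge]
    (5,4)@(11, 9): e=[2,-6,10] → .
    (6,4)@(13, 9): e=[-2,0,8] → .  [on edge]
    (7,5)@(15, 11): e=[-6,0,12] → .  [on edge]
  covered (1 px):
    . . . . . . . .
    . . . . . . . .
    . . . . . . . .
    . . . . . X . .
    . . . . . . . .
    . . . . . . . .

Final: 4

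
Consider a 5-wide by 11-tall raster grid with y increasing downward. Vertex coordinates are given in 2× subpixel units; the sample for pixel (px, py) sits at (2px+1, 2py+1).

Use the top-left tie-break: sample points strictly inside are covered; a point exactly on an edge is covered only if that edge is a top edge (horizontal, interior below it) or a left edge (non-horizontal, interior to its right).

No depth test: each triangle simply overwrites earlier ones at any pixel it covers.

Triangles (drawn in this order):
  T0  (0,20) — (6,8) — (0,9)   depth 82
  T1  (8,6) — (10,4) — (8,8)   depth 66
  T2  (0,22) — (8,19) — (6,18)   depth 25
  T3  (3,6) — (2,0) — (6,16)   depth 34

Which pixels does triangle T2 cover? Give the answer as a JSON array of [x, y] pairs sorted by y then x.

T0:
  2·area = 66  (B↔C swapped to make it positive)
  edge (0, 20)→(0, 9): d=(0,-11) top-left  bias=+0
  edge (0, 9)→(6, 8): d=(6,-1) top-left  bias=+0
  edge (6, 8)→(0, 20): d=(-6,12) right/bottom  bias=-1
    (0,4)@(1, 9): e=[11,1,54] → #
    (1,4)@(3, 9): e=[33,3,30] → #
    (2,4)@(5, 9): e=[55,5,6] → #
    (3,4)@(7, 9): e=[77,7,-18] → ·
    (0,5)@(1, 11): e=[11,13,42] → #
    (2,5)@(5, 11): e=[55,17,-6] → ·
    (0,6)@(1, 13): e=[11,25,30] → #
    (2,6)@(5, 13): e=[55,29,-18] → ·
    (0,7)@(1, 15): e=[11,37,18] → #
    (1,7)@(3, 15): e=[33,39,-6] → ·
    (0,8)@(1, 17): e=[11,49,6] → #
    (1,8)@(3, 17): e=[33,51,-18] → ·
  covered (9 px):
    · · · · ·
    · · · · ·
    · · · · ·
    · · · · ·
    # # # · ·
    # # · · ·
    # # · · ·
    # · · · ·
    # · · · ·
    · · · · ·
    · · · · ·
T1:
  2·area = 4
  edge (8, 6)→(10, 4): d=(2,-2) top-left  bias=+0
  edge (10, 4)→(8, 8): d=(-2,4) right/bottom  bias=-1
  edge (8, 8)→(8, 6): d=(0,-2) top-left  bias=+0
    (4,2)@(9, 5): e=[0,2,2] → #  [on edge]
    (3,3)@(7, 7): e=[0,6,-2] → ·  [on edge]
    (4,3)@(9, 7): e=[4,-2,2] → ·
    (2,4)@(5, 9): e=[0,10,-6] → ·  [on edge]
    (1,5)@(3, 11): e=[0,14,-10] → ·  [on edge]
    (0,6)@(1, 13): e=[0,18,-14] → ·  [on edge]
  covered (1 px):
    · · · · ·
    · · · · ·
    · · · · #
    · · · · ·
    · · · · ·
    · · · · ·
    · · · · ·
    · · · · ·
    · · · · ·
    · · · · ·
    · · · · ·
T2:
  2·area = 14  (B↔C swapped to make it positive)
  edge (0, 22)→(6, 18): d=(6,-4) top-left  bias=+0
  edge (6, 18)→(8, 19): d=(2,1) right/bottom  bias=-1
  edge (8, 19)→(0, 22): d=(-8,3) right/bottom  bias=-1
    (2,9)@(5, 19): e=[2,3,9] → #
    (3,9)@(7, 19): e=[10,1,3] → #
    (4,9)@(9, 19): e=[18,-1,-3] → ·
    (2,10)@(5, 21): e=[14,7,-7] → ·
    (3,10)@(7, 21): e=[22,5,-13] → ·
  covered (2 px):
    · · · · ·
    · · · · ·
    · · · · ·
    · · · · ·
    · · · · ·
    · · · · ·
    · · · · ·
    · · · · ·
    · · · · ·
    · · # # ·
    · · · · ·
T3:
  2·area = 8
  edge (3, 6)→(2, 0): d=(-1,-6) top-left  bias=+0
  edge (2, 0)→(6, 16): d=(4,16) right/bottom  bias=-1
  edge (6, 16)→(3, 6): d=(-3,-10) top-left  bias=+0
    (1,2)@(3, 5): e=[1,4,3] → #
    (2,2)@(5, 5): e=[13,-28,23] → ·
    (1,3)@(3, 7): e=[-1,12,-3] → ·
  covered (1 px):
    · · · · ·
    · · · · ·
    · # · · ·
    · · · · ·
    · · · · ·
    · · · · ·
    · · · · ·
    · · · · ·
    · · · · ·
    · · · · ·
    · · · · ·

Result: [[2,9],[3,9]]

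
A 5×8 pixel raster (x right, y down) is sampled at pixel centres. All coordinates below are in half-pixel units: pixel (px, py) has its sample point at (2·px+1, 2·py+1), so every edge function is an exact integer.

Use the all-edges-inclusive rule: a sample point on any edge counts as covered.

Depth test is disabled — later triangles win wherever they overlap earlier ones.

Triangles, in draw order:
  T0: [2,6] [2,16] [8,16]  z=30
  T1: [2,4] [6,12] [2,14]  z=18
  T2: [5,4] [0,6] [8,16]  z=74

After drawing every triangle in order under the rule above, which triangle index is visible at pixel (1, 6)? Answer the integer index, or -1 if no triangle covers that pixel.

T0:
  2·area = 60  (B↔C swapped to make it positive)
  edge (2, 6)→(8, 16): d=(6,10) inclusive
  edge (8, 16)→(2, 16): d=(-6,0) inclusive
  edge (2, 16)→(2, 6): d=(0,-10) inclusive
    (1,4)@(3, 9): e=[8,42,10] → █
    (2,4)@(5, 9): e=[-12,42,30] → ·
    (1,5)@(3, 11): e=[20,30,10] → █
    (2,5)@(5, 11): e=[0,30,30] → █  [on edge]
    (3,5)@(7, 11): e=[-20,30,50] → ·
    (1,6)@(3, 13): e=[32,18,10] → █
    (3,6)@(7, 13): e=[-8,18,50] → ·
    (1,7)@(3, 15): e=[44,6,10] → █
    (3,7)@(7, 15): e=[4,6,50] → █
    (4,7)@(9, 15): e=[-16,6,70] → ·
  covered (8 px):
    · · · · ·
    · · · · ·
    · · · · ·
    · · · · ·
    · █ · · ·
    · █ █ · ·
    · █ █ · ·
    · █ █ █ ·
T1:
  2·area = 40
  edge (2, 4)→(6, 12): d=(4,8) inclusive
  edge (6, 12)→(2, 14): d=(-4,2) inclusive
  edge (2, 14)→(2, 4): d=(0,-10) inclusive
    (1,3)@(3, 7): e=[4,26,10] → █
    (2,3)@(5, 7): e=[-12,22,30] → ·
    (1,4)@(3, 9): e=[12,18,10] → █
    (2,4)@(5, 9): e=[-4,14,30] → ·
    (1,5)@(3, 11): e=[20,10,10] → █
    (2,5)@(5, 11): e=[4,6,30] → █
    (3,5)@(7, 11): e=[-12,2,50] → ·
    (1,6)@(3, 13): e=[28,2,10] → █
    (2,6)@(5, 13): e=[12,-2,30] → ·
    (1,7)@(3, 15): e=[36,-6,10] → ·
  covered (5 px):
    · · · · ·
    · · · · ·
    · · · · ·
    · █ · · ·
    · █ · · ·
    · █ █ · ·
    · █ · · ·
    · · · · ·
T2:
  2·area = 66  (B↔C swapped to make it positive)
  edge (5, 4)→(8, 16): d=(3,12) inclusive
  edge (8, 16)→(0, 6): d=(-8,-10) inclusive
  edge (0, 6)→(5, 4): d=(5,-2) inclusive
    (1,2)@(3, 5): e=[27,38,1] → █
    (2,2)@(5, 5): e=[3,58,5] → █
    (3,2)@(7, 5): e=[-21,78,9] → ·
    (0,3)@(1, 7): e=[57,2,7] → █
    (3,3)@(7, 7): e=[-15,62,19] → ·
    (0,4)@(1, 9): e=[63,-14,17] → ·
    (1,4)@(3, 9): e=[39,6,21] → █
    (3,4)@(7, 9): e=[-9,46,29] → ·
    (1,5)@(3, 11): e=[45,-10,31] → ·
    (2,5)@(5, 11): e=[21,10,35] → █
    (3,5)@(7, 11): e=[-3,30,39] → ·
    (2,6)@(5, 13): e=[27,-6,45] → ·
  covered (9 px):
    · · · · ·
    · · · · ·
    · █ █ · ·
    █ █ █ · ·
    · █ █ · ·
    · · █ · ·
    · · · █ ·
    · · · · ·

Z-buffer (winner per pixel, '.' = empty):
  . . . . .
  . . . . .
  . 2 2 . .
  2 2 2 . .
  . 2 2 . .
  . 1 2 . .
  . 1 0 2 .
  . 0 0 0 .

Answer: 1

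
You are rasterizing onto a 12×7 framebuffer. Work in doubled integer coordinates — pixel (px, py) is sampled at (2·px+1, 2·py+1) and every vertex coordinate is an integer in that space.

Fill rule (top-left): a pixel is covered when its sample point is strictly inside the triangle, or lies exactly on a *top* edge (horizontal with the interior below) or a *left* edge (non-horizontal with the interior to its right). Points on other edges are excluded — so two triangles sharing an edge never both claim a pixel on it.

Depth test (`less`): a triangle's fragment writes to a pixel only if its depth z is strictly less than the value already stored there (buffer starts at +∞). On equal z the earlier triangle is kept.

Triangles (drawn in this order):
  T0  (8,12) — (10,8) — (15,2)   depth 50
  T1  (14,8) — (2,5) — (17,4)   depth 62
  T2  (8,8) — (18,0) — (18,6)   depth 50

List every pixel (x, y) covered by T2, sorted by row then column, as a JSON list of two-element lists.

T0:
  2·area = 8
  edge (8, 12)→(10, 8): d=(2,-4) top-left  bias=+0
  edge (10, 8)→(15, 2): d=(5,-6) top-left  bias=+0
  edge (15, 2)→(8, 12): d=(-7,10) right/bottom  bias=-1
    (5,3)@(11, 7): e=[2,1,5] → █
    (6,3)@(13, 7): e=[10,13,-15] → ·
    (5,4)@(11, 9): e=[6,11,-9] → ·
  covered (1 px):
    · · · · · · · · · · · ·
    · · · · · · · · · · · ·
    · · · · · · · · · · · ·
    · · · · · █ · · · · · ·
    · · · · · · · · · · · ·
    · · · · · · · · · · · ·
    · · · · · · · · · · · ·
T1:
  2·area = 57
  edge (14, 8)→(2, 5): d=(-12,-3) top-left  bias=+0
  edge (2, 5)→(17, 4): d=(15,-1) top-left  bias=+0
  edge (17, 4)→(14, 8): d=(-3,4) right/bottom  bias=-1
    (1,2)@(3, 5): e=[3,1,53] → █
    (2,2)@(5, 5): e=[9,3,45] → █
    (3,2)@(7, 5): e=[15,5,37] → █
    (4,2)@(9, 5): e=[21,7,29] → █
    (5,2)@(11, 5): e=[27,9,21] → █
    (6,2)@(13, 5): e=[33,11,13] → █
    (7,2)@(15, 5): e=[39,13,5] → █
    (8,2)@(17, 5): e=[45,15,-3] → ·
    (1,3)@(3, 7): e=[-21,31,47] → ·
    (2,3)@(5, 7): e=[-15,33,39] → ·
    (3,3)@(7, 7): e=[-9,35,31] → ·
    (4,3)@(9, 7): e=[-3,37,23] → ·
  covered (9 px):
    · · · · · · · · · · · ·
    · · · · · · · · · · · ·
    · █ █ █ █ █ █ █ · · · ·
    · · · · · █ █ · · · · ·
    · · · · · · · · · · · ·
    · · · · · · · · · · · ·
    · · · · · · · · · · · ·
T2:
  2·area = 60
  edge (8, 8)→(18, 0): d=(10,-8) top-left  bias=+0
  edge (18, 0)→(18, 6): d=(0,6) right/bottom  bias=-1
  edge (18, 6)→(8, 8): d=(-10,2) right/bottom  bias=-1
    (8,0)@(17, 1): e=[2,6,52] → █
    (9,0)@(19, 1): e=[18,-6,48] → ·
    (7,1)@(15, 3): e=[6,18,36] → █
    (9,1)@(19, 3): e=[38,-6,28] → ·
    (6,2)@(13, 5): e=[10,30,20] → █
    (9,2)@(19, 5): e=[58,-6,8] → ·
    (11,2)@(23, 5): e=[90,-30,0] → ·  [on edge]
    (5,3)@(11, 7): e=[14,42,4] → █
    (6,3)@(13, 7): e=[30,30,0] → ·  [on edge]
    (7,3)@(15, 7): e=[46,18,-4] → ·
    (8,3)@(17, 7): e=[62,6,-8] → ·
    (1,4)@(3, 9): e=[-30,90,0] → ·  [on edge]
  covered (7 px):
    · · · · · · · · █ · · ·
    · · · · · · · █ █ · · ·
    · · · · · · █ █ █ · · ·
    · · · · · █ · · · · · ·
    · · · · · · · · · · · ·
    · · · · · · · · · · · ·
    · · · · · · · · · · · ·

Answer: [[8,0],[7,1],[8,1],[6,2],[7,2],[8,2],[5,3]]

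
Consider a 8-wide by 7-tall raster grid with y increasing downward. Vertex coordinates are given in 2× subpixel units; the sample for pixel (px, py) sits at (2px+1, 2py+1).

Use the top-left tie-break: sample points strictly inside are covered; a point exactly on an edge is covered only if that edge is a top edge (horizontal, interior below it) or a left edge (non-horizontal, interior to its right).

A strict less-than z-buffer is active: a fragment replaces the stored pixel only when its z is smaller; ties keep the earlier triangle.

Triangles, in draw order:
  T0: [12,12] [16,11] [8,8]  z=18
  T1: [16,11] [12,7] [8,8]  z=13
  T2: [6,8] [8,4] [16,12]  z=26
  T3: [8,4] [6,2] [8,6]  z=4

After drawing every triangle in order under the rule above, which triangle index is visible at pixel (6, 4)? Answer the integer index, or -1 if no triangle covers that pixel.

T0:
  2·area = 20  (B↔C swapped to make it positive)
  edge (12, 12)→(8, 8): d=(-4,-4) top-left  bias=+0
  edge (8, 8)→(16, 11): d=(8,3) right/bottom  bias=-1
  edge (16, 11)→(12, 12): d=(-4,1) right/bottom  bias=-1
    (0,0)@(1, 1): e=[0,-35,55] → ·  [on edge]
    (1,1)@(3, 3): e=[0,-25,45] → ·  [on edge]
    (2,2)@(5, 5): e=[0,-15,35] → ·  [on edge]
    (3,3)@(7, 7): e=[0,-5,25] → ·  [on edge]
    (4,4)@(9, 9): e=[0,5,15] → #  [on edge]
    (5,4)@(11, 9): e=[8,-1,13] → ·
    (4,5)@(9, 11): e=[-8,21,7] → ·
    (5,5)@(11, 11): e=[0,15,5] → #  [on edge]
    (6,5)@(13, 11): e=[8,9,3] → #
    (7,5)@(15, 11): e=[16,3,1] → #
    (5,6)@(11, 13): e=[-8,31,-3] → ·
    (6,6)@(13, 13): e=[0,25,-5] → ·  [on edge]
  covered (4 px):
    · · · · · · · ·
    · · · · · · · ·
    · · · · · · · ·
    · · · · · · · ·
    · · · · # · · ·
    · · · · · # # #
    · · · · · · · ·
T1:
  2·area = 20  (B↔C swapped to make it positive)
  edge (16, 11)→(8, 8): d=(-8,-3) top-left  bias=+0
  edge (8, 8)→(12, 7): d=(4,-1) top-left  bias=+0
  edge (12, 7)→(16, 11): d=(4,4) right/bottom  bias=-1
    (5,4)@(11, 9): e=[1,7,12] → #
    (6,4)@(13, 9): e=[7,9,4] → #
    (7,4)@(15, 9): e=[13,11,-4] → ·
    (5,5)@(11, 11): e=[-15,15,20] → ·
    (6,5)@(13, 11): e=[-9,17,12] → ·
  covered (2 px):
    · · · · · · · ·
    · · · · · · · ·
    · · · · · · · ·
    · · · · · · · ·
    · · · · · # # ·
    · · · · · · · ·
    · · · · · · · ·
T2:
  2·area = 48
  edge (6, 8)→(8, 4): d=(2,-4) top-left  bias=+0
  edge (8, 4)→(16, 12): d=(8,8) right/bottom  bias=-1
  edge (16, 12)→(6, 8): d=(-10,-4) top-left  bias=+0
    (2,0)@(5, 1): e=[-18,0,66] → ·  [on edge]
    (3,1)@(7, 3): e=[-6,0,54] → ·  [on edge]
    (4,2)@(9, 5): e=[6,0,42] → ·  [on edge]
    (3,3)@(7, 7): e=[2,32,14] → #
    (4,3)@(9, 7): e=[10,16,22] → #
    (5,3)@(11, 7): e=[18,0,30] → ·  [on edge]
    (3,4)@(7, 9): e=[6,48,-6] → ·
    (4,4)@(9, 9): e=[14,32,2] → #
    (5,4)@(11, 9): e=[22,16,10] → #
    (6,4)@(13, 9): e=[30,0,18] → ·  [on edge]
    (4,5)@(9, 11): e=[18,48,-18] → ·
    (5,5)@(11, 11): e=[26,32,-10] → ·
    (7,5)@(15, 11): e=[42,0,6] → ·  [on edge]
  covered (4 px):
    · · · · · · · ·
    · · · · · · · ·
    · · · · · · · ·
    · · · # # · · ·
    · · · · # # · ·
    · · · · · · · ·
    · · · · · · · ·
T3:
  2·area = 4  (B↔C swapped to make it positive)
  edge (8, 4)→(8, 6): d=(0,2) right/bottom  bias=-1
  edge (8, 6)→(6, 2): d=(-2,-4) top-left  bias=+0
  edge (6, 2)→(8, 4): d=(2,2) right/bottom  bias=-1
    (2,0)@(5, 1): e=[6,-2,0] → ·  [on edge]
    (3,1)@(7, 3): e=[2,2,0] → ·  [on edge]
    (4,2)@(9, 5): e=[-2,6,0] → ·  [on edge]
    (5,3)@(11, 7): e=[-6,10,0] → ·  [on edge]
    (6,4)@(13, 9): e=[-10,14,0] → ·  [on edge]
    (7,5)@(15, 11): e=[-14,18,0] → ·  [on edge]
  covered (0 px):
    · · · · · · · ·
    · · · · · · · ·
    · · · · · · · ·
    · · · · · · · ·
    · · · · · · · ·
    · · · · · · · ·
    · · · · · · · ·

Z-buffer (winner per pixel, '.' = empty):
  . . . . . . . .
  . . . . . . . .
  . . . . . . . .
  . . . 2 2 . . .
  . . . . 0 1 1 .
  . . . . . 0 0 0
  . . . . . . . .

Final: 1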